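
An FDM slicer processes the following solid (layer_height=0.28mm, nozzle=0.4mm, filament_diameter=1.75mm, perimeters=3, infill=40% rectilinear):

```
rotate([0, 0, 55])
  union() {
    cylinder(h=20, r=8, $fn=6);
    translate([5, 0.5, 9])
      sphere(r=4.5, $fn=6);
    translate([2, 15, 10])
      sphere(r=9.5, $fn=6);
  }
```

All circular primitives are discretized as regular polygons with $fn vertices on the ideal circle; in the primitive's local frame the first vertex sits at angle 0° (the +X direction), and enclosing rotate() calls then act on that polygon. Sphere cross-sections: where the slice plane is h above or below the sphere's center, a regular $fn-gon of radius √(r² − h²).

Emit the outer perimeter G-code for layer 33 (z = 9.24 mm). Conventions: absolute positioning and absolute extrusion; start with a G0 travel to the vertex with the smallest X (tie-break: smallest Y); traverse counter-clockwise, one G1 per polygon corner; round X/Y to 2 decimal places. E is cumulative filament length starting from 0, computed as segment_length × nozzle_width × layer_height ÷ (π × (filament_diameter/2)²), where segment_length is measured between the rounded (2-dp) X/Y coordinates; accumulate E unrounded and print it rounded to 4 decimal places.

G0 X-20.57 Y11.07 Z9.24
G1 X-16.57 Y2.48 E0.4412
G1 X-7.29 Y1.67 E0.8750
G1 X-7.97 Y0.70 E0.9301
G1 X-4.59 Y-6.55 E1.3026
G1 X3.38 Y-7.25 E1.6752
G1 X7.97 Y-0.70 E2.0476
G1 X6.24 Y3.00 E2.2378
G1 X6.93 Y3.99 E2.2940
G1 X5.04 Y8.06 E2.5029
G1 X0.56 Y8.46 E2.7124
G1 X-0.46 Y7.00 E2.7953
G1 X-3.23 Y7.24 E2.9248
G1 X-1.71 Y9.42 E3.0485
G1 X-5.71 Y18.00 E3.4893
G1 X-15.14 Y18.82 E3.9301
G1 X-20.57 Y11.07 E4.3707

At z = 9.24 mm: the cylinder: section is a regular 6-gon, circumradius r=8; the r=4.5 sphere at (5, 0.5) slices to a regular 6-gon of circumradius 4.494 (√(r²−h²) with h=0.24 from center); the r=9.5 sphere at (2, 15) contributes a regular 6-gon of circumradius √(9.5²−0.76²) = 9.470; Merging all regions: the regions partially overlap (shared area 41.57 mm²), so overlapping operands fuse into one piece — 1 connected region; (rotated 55° about Z; rotation is an isometry so areas/perimeters/island counts are preserved). The outline is a single polygon with 16 vertices. Extrusion per mm of travel: 0.4 × 0.28 / (π × 0.875²) = 0.046564. Accumulating E over each segment gives final E = 4.3707.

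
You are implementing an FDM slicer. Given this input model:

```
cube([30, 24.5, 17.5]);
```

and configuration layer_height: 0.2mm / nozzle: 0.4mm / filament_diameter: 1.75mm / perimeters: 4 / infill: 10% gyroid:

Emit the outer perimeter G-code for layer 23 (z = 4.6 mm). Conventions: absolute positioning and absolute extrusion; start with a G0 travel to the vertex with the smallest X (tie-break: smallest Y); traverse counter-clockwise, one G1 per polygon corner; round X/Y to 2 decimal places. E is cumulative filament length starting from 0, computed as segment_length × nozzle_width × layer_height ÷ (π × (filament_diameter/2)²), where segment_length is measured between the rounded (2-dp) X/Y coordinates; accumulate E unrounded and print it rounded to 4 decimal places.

G0 X0.00 Y0.00 Z4.60
G1 X30.00 Y0.00 E0.9978
G1 X30.00 Y24.50 E1.8127
G1 X0.00 Y24.50 E2.8105
G1 X0.00 Y0.00 E3.6254

At z = 4.6 mm: the cube is present — its section is the full 30×24.5 rectangle. The outline is a single polygon with 4 vertices. Extrusion per mm of travel: 0.4 × 0.2 / (π × 0.875²) = 0.033260. Accumulating E over each segment gives final E = 3.6254.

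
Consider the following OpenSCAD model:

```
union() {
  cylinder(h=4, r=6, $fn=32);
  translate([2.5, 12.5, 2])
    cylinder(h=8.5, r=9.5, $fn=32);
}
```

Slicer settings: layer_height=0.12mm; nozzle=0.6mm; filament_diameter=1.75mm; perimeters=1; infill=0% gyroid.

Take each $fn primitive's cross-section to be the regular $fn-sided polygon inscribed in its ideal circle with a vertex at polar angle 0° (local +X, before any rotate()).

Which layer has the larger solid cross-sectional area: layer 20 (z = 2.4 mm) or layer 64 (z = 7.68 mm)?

Layer 20 (z = 2.4): the r=6 cylinder contributes a regular 32-gon of circumradius 6 (area = (32/2)·6.000²·sin(360°/32) = 112.37 mm²); the r=9.5 cylinder at (2.5, 12.5) gives a regular 32-gon of circumradius 9.5 (constant along its height) (area = (32/2)·9.500²·sin(360°/32) = 281.71 mm²); Taking the union: the regions partially overlap — summed areas 394.08 mm² minus the doubly-counted overlap 15.51 mm² gives 378.57 mm² — area = 378.57 mm². So its area = 378.57 mm². Layer 64 (z = 7.68): the cylinder is absent (z outside [0, 4]); the r=9.5 cylinder at (2.5, 12.5) contributes a regular 32-gon of circumradius 9.5 (area = (32/2)·9.500²·sin(360°/32) = 281.71 mm²); Combining (union): only the r=9.5 cylinder at (2.5, 12.5) is present, so the union is just that shape — area = 281.71 mm². So its area = 281.71 mm². Layer 20 is larger (378.57 vs 281.71 mm²).

layer 20 (z = 2.4 mm)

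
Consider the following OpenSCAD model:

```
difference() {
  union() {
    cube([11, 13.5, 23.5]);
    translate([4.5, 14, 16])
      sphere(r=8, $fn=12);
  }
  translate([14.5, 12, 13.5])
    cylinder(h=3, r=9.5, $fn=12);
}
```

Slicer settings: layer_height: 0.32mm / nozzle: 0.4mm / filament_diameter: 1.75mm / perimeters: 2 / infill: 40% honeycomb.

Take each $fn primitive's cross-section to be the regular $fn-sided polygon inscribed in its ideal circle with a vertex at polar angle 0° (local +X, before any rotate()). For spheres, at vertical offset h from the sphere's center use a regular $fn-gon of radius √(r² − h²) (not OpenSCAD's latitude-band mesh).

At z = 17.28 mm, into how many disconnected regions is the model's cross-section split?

At z = 17.28 mm: the cube is present — its section is the full 11×13.5 rectangle; the sphere at (4.5, 14): section is a regular 12-gon, circumradius = √(r²−h²) = √(8²−1.28²) = 7.897; Merging all regions: the regions partially overlap (shared area 70.50 mm²), so overlapping operands fuse into one piece — 1 connected region; the cylinder at (14.5, 12) is absent (z outside [13.5, 16.5]); Taking the first minus the rest: none of the subtracted shapes is present at this height, so that combined region is unchanged — 1 connected region. The result has 1 disconnected region.

1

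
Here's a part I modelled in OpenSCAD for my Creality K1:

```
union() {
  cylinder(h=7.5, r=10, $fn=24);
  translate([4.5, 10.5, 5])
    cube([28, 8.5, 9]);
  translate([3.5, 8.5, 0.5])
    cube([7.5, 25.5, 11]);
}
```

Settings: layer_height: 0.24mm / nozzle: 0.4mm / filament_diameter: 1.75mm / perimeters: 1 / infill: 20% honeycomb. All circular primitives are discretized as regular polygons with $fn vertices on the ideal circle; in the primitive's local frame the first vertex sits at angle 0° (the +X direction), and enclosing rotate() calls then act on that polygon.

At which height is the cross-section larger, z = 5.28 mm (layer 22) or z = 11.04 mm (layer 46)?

Layer 22 (z = 5.28): the r=10 cylinder contributes a regular 24-gon of circumradius 10 (area = (24/2)·10.000²·sin(360°/24) = 310.58 mm²); the cube at (4.5, 10.5) is present — its section is the full 28×8.5 rectangle (area 238.00 mm²); the 7.5×25.5 cube at (3.5, 8.5) contributes its full rectangle (area 191.25 mm²); Taking the union: the regions partially overlap — summed areas 739.83 mm² minus the doubly-counted overlap 55.97 mm² gives 683.86 mm² — area = 683.86 mm². So its area = 683.86 mm². Layer 46 (z = 11.04): the cylinder is absent (z outside [0, 7.5]); the 28×8.5 cube at (4.5, 10.5) contributes its full rectangle (area 238.00 mm²); the 7.5×25.5 cube at (3.5, 8.5) contributes its full rectangle (area 191.25 mm²); Combining (union): the regions partially overlap — summed areas 429.25 mm² minus the doubly-counted overlap 55.25 mm² gives 374.00 mm² — area = 374.00 mm². So its area = 374.00 mm². Layer 22 is larger (683.86 vs 374.00 mm²).

layer 22 (z = 5.28 mm)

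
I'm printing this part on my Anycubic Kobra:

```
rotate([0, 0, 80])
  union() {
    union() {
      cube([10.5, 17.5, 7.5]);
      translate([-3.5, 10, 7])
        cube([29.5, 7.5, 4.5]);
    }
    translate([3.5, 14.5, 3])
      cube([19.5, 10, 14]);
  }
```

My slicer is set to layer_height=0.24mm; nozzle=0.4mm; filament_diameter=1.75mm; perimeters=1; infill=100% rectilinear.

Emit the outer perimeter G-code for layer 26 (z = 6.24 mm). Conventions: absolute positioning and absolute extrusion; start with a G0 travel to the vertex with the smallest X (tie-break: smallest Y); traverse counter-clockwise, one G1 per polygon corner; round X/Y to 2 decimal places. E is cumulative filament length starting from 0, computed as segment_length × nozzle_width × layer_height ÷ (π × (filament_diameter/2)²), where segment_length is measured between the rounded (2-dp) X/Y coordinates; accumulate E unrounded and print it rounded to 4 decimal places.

G0 X-23.52 Y7.70 Z6.24
G1 X-16.63 Y6.49 E0.2792
G1 X-17.23 Y3.04 E0.4190
G1 X0.00 Y0.00 E1.1173
G1 X1.82 Y10.34 E1.5363
G1 X-12.46 Y12.86 E2.1151
G1 X-10.29 Y25.17 E2.6140
G1 X-20.13 Y26.90 E3.0127
G1 X-23.52 Y7.70 E3.7909

At z = 6.24 mm: the cube (footprint 10.5×17.5) is included at this height; the cube at (-3.5, 10) is absent (z outside [7, 11.5]); Taking the union: only the 10.5×17.5 cube is present, so the union is just that shape — 1 connected region; the 19.5×10 cube at (3.5, 14.5) contributes its full rectangle; Taking the union: the regions partially overlap (shared area 21.00 mm²), so overlapping operands fuse into one piece — 1 connected region; (rotated 80° about Z; rotation is an isometry so areas/perimeters/island counts are preserved). The outline is a single polygon with 8 vertices. Extrusion per mm of travel: 0.4 × 0.24 / (π × 0.875²) = 0.039912. Accumulating E over each segment gives final E = 3.7909.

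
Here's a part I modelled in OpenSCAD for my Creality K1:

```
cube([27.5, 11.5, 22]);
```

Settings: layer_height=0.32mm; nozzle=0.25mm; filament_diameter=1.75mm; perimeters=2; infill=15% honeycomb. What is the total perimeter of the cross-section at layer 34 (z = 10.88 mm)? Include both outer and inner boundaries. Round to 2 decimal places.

78.00 mm

At z = 10.88 mm: the cube is present — its section is the full 27.5×11.5 rectangle (perimeter 78.00 mm). Overall, the cross-section is a single solid region. Total boundary length (outer) = 78.00 mm.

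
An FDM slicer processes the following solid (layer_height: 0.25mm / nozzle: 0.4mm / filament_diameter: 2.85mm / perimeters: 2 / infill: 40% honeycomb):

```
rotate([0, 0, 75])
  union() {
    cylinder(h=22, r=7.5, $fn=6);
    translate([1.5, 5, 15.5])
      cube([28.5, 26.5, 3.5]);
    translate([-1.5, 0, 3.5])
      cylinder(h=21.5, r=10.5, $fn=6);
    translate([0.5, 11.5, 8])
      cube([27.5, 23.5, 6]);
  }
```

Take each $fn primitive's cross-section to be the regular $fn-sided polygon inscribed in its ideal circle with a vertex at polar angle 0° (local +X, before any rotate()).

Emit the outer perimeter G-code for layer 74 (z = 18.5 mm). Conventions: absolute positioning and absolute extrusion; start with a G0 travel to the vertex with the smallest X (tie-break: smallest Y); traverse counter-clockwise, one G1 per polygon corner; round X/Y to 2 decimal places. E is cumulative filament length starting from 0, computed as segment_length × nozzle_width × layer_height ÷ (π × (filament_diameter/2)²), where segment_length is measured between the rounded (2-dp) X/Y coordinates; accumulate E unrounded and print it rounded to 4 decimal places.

G0 X-30.04 Y9.60 Z18.50
G1 X-8.40 Y3.80 E0.3512
G1 X-10.53 Y-4.17 E0.4805
G1 X-3.11 Y-11.59 E0.6450
G1 X7.04 Y-8.87 E0.8097
G1 X9.75 Y1.27 E0.9742
G1 X2.33 Y8.69 E1.1387
G1 X-3.25 Y7.20 E1.2293
G1 X2.93 Y30.27 E1.6037
G1 X-22.66 Y37.13 E2.0190
G1 X-30.04 Y9.60 E2.4657

At z = 18.5 mm: the cylinder: section is a regular 6-gon, circumradius r=7.5; the 28.5×26.5 cube at (1.5, 5) contributes its full rectangle; the r=10.5 cylinder at (-1.5, 0) gives a regular 6-gon of circumradius 10.5 (constant along its height); the cube at (0.5, 11.5) does not reach this height (z outside [8, 14]); Taking the union: the regions partially overlap (shared area 160.19 mm²), so overlapping operands fuse into one piece — 1 connected region; (whole slice rotated 75° about Z — lengths, areas and connectivity unchanged). The outline is a single polygon with 10 vertices. Extrusion per mm of travel: 0.4 × 0.25 / (π × 1.425²) = 0.015675. Accumulating E over each segment gives final E = 2.4657.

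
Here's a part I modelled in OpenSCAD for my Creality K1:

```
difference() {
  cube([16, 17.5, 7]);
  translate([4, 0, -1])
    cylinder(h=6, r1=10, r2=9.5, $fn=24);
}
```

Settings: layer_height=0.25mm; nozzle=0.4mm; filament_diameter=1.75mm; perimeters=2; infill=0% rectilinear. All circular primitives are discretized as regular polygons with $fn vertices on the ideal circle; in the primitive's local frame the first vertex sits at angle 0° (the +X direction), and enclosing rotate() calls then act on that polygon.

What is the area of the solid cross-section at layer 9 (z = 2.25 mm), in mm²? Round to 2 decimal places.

168.95 mm²

At z = 2.25 mm: the cube is present — its section is the full 16×17.5 rectangle (area 280.00 mm²); the cone at (4, 0): at t=0.542 of its height the radius interpolates to r₁+(r₂−r₁)t = 9.729, giving a regular 24-gon of that circumradius (area = (24/2)·9.729²·sin(360°/24) = 293.99 mm²); After the difference (first − rest): starting from the 16×17.5 cube (280.00 mm²), the cone at (4, 0) partially overlaps it — only the 111.05 mm² overlap (of its 293.99 mm²) is removed, clipping the outline — area = 168.95 mm². Overall, the cross-section is a single solid region. Net area = 168.95 mm².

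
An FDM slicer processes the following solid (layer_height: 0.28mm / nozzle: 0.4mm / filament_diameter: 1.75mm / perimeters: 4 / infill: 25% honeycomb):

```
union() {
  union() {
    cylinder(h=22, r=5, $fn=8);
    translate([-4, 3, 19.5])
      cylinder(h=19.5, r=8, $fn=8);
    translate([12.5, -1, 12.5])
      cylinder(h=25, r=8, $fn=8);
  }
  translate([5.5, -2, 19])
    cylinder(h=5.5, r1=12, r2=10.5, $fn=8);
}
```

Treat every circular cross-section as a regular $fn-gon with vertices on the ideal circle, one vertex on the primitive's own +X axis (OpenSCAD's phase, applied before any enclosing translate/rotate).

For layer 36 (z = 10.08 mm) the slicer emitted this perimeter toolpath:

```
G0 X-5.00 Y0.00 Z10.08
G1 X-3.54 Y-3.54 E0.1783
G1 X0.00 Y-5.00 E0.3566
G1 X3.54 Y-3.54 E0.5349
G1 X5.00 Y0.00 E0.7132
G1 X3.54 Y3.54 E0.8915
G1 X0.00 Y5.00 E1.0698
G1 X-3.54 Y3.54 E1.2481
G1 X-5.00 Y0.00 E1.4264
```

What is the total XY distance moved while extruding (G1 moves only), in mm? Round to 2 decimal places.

30.63 mm

Sum the Euclidean lengths of each G1 segment: total = 30.63 mm.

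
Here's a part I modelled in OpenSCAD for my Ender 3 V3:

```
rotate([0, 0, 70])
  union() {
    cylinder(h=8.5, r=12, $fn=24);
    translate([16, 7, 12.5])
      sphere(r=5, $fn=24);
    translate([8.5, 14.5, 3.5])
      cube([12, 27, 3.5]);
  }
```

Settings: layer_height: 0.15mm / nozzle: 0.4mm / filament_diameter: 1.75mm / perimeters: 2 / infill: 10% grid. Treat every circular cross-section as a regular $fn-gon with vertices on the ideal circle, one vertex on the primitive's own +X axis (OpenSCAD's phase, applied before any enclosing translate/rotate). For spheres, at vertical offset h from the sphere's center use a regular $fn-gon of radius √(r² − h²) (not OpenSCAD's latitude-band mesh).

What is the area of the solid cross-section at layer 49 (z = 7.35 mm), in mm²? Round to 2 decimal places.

447.24 mm²

At z = 7.35 mm: the r=12 cylinder contributes a regular 24-gon of circumradius 12 (area = (24/2)·12.000²·sin(360°/24) = 447.24 mm²); the sphere at (16, 7) does not reach this height (|z−center|=5.150 > r=5); the cube at (8.5, 14.5) is not intersected at this z (z outside [3.5, 7]); Merging all regions: only the r=12 cylinder is present, so the union is just that shape — area = 447.24 mm²; (rotated 70° about Z; rotation is an isometry so areas/perimeters/island counts are preserved). Overall, the cross-section is a single solid region. Net area = 447.24 mm².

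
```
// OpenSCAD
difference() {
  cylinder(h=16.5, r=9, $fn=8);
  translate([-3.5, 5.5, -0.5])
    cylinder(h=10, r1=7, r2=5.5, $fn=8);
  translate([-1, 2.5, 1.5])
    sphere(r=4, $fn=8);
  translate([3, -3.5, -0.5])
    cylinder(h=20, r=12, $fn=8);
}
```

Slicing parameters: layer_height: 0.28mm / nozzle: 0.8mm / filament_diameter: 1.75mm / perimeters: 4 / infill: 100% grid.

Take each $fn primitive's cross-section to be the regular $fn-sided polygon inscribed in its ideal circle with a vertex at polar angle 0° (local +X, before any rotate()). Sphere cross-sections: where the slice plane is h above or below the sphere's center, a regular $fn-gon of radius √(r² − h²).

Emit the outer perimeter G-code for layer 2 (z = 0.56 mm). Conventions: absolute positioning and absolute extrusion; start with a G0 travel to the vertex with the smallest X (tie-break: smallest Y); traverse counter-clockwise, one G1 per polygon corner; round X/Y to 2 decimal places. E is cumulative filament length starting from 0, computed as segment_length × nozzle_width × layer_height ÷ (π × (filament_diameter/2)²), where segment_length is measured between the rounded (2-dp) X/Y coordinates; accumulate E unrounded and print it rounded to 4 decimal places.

G0 X-9.00 Y0.00 Z0.56
G1 X-8.28 Y-1.75 E0.1762
G1 X-7.43 Y0.29 E0.3820
G1 X-8.34 Y0.66 E0.4735
G1 X-8.53 Y1.13 E0.5207
G1 X-9.00 Y0.00 E0.6347

At z = 0.56 mm: the cylinder: section is a regular 8-gon, circumradius r=9; the cone at (-3.5, 5.5) contributes a regular 8-gon of circumradius 6.841 (interpolated between r1=7 and r2=5.5 at t=0.106); the r=4 sphere at (-1, 2.5) slices to a regular 8-gon of circumradius 3.888 (√(r²−h²) with h=0.94 from center); the r=12 cylinder at (3, -3.5) contributes a regular 8-gon of circumradius 12; Subtracting the remaining from the first: starting from the r=9 cylinder, the cone at (-3.5, 5.5) partially overlaps it — only the 80.58 mm² overlap (of its 132.37 mm²) is removed, clipping the outline; the r=4 sphere at (-1, 2.5) partially overlaps it — only the 5.65 mm² overlap (of its 42.76 mm²) is removed, clipping the outline; the r=12 cylinder at (3, -3.5) partially overlaps it — only the 140.75 mm² overlap (of its 407.29 mm²) is removed, clipping the outline — 1 connected region. The outline is a single polygon with 5 vertices. Extrusion per mm of travel: 0.8 × 0.28 / (π × 0.875²) = 0.093128. Accumulating E over each segment gives final E = 0.6347.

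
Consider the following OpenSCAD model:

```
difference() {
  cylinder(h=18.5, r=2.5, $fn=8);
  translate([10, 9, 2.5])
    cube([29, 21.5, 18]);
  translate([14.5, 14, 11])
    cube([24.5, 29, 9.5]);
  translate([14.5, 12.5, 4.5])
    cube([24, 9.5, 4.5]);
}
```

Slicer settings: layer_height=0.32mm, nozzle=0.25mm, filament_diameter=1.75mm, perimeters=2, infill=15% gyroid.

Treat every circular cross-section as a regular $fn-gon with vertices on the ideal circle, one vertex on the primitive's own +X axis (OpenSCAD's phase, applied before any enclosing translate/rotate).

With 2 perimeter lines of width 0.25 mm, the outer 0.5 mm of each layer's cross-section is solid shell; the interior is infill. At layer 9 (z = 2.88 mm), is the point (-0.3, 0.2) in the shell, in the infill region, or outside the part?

At z = 2.88 mm: the r=2.5 cylinder contributes a regular 8-gon of circumradius 2.5; the 29×21.5 cube at (10, 9) contributes its full rectangle; the cube at (14.5, 14) is not intersected at this z (z outside [11, 20.5]); the cube at (14.5, 12.5) is not intersected at this z (z outside [4.5, 9]); After the difference (first − rest): starting from the r=2.5 cylinder, the 29×21.5 cube at (10, 9) misses the remaining region (no effect) — 1 connected region. Overall, the cross-section is a single solid region. The nearest boundary edge runs (-2.50, 0.00)→(-1.77, 1.77); distance from the point to it = 1.96 mm. The point is inside the cross-section and 1.96 mm from the nearest boundary — more than the 0.5 mm shell width (2 × 0.25), so it's in the infill interior.

infill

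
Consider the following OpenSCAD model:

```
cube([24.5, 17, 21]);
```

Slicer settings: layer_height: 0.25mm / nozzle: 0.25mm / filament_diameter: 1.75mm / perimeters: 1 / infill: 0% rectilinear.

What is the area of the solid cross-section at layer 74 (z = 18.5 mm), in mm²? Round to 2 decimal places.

At z = 18.5 mm: the cube (footprint 24.5×17) is included at this height (area 416.50 mm²). Overall, the cross-section is a single solid region. Net area = 416.50 mm².

416.50 mm²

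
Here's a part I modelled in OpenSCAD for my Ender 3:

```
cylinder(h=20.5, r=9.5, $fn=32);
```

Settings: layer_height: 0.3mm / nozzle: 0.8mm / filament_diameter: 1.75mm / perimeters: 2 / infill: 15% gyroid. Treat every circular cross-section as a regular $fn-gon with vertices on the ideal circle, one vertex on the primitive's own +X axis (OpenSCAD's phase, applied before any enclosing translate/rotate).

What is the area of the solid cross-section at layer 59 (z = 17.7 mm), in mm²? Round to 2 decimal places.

At z = 17.7 mm: the r=9.5 cylinder contributes a regular 32-gon of circumradius 9.5 (area = (32/2)·9.500²·sin(360°/32) = 281.71 mm²). Overall, the cross-section is a single solid region. Net area = 281.71 mm².

281.71 mm²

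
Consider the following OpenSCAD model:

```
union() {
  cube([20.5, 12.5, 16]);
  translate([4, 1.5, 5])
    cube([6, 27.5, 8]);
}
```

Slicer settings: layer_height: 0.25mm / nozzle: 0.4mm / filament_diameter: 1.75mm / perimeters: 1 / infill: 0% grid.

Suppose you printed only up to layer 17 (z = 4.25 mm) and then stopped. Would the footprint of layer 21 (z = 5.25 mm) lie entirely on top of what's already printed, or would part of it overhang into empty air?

part overhangs

Compare the two slices. At z = 4.25: the cube (footprint 20.5×12.5) is included at this height (area 256.25 mm²); the cube at (4, 1.5) is not intersected at this z (z outside [5, 13]); Merging all regions: only the 20.5×12.5 cube is present, so the union is just that shape — area = 256.25 mm². At z = 5.25: the cube (footprint 20.5×12.5) is included at this height (area 256.25 mm²); the cube at (4, 1.5) is present — its section is the full 6×27.5 rectangle (area 165.00 mm²); Combining (union): the regions partially overlap — summed areas 421.25 mm² minus the doubly-counted overlap 66.00 mm² gives 355.25 mm² — area = 355.25 mm². Checking containment: at z = 5.25 the cross-section extends beyond the z = 4.25 cross-section by about 99.00 mm².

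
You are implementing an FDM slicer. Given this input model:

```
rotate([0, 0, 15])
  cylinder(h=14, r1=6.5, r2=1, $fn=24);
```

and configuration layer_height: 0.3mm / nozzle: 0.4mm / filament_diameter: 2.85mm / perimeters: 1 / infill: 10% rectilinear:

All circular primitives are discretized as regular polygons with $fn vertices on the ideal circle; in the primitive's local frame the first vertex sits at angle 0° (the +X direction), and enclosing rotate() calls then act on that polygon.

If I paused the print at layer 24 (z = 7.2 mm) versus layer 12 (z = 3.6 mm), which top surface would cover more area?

layer 12 (z = 3.6 mm)

Layer 24 (z = 7.2): the cone (r1=6.5→r2=1) has section circumradius 3.671 here — a regular 24-gon (area = (24/2)·3.671²·sin(360°/24) = 41.86 mm²); (whole slice rotated 15° about Z — lengths, areas and connectivity unchanged). So its area = 41.86 mm². Layer 12 (z = 3.6): the cone (r1=6.5→r2=1) has section circumradius 5.086 here — a regular 24-gon (area = (24/2)·5.086²·sin(360°/24) = 80.33 mm²); (rotated 15° about Z; rotation is an isometry so areas/perimeters/island counts are preserved). So its area = 80.33 mm². Layer 12 is larger (80.33 vs 41.86 mm²).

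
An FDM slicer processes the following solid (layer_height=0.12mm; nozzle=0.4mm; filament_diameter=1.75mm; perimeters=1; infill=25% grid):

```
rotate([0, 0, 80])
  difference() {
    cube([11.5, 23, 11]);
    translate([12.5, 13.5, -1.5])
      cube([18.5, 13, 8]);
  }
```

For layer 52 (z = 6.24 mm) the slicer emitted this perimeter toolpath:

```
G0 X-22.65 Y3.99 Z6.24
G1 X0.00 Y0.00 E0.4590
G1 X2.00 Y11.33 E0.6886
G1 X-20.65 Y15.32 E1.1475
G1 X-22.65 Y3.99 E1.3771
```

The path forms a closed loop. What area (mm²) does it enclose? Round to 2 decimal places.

Apply the shoelace formula to the sequence of (X, Y) vertices; enclosed area = 264.60 mm².

264.60 mm²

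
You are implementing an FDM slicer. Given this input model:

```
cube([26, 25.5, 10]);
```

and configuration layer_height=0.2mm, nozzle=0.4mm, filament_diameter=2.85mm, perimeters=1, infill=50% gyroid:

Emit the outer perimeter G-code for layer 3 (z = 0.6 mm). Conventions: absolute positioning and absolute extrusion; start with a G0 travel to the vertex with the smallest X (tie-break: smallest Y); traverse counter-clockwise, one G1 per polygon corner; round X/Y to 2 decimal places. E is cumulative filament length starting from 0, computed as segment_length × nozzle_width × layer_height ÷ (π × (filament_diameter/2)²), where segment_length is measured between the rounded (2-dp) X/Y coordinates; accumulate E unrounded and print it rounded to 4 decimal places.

At z = 0.6 mm: the cube (footprint 26×25.5) is included at this height. The outline is a single polygon with 4 vertices. Extrusion per mm of travel: 0.4 × 0.2 / (π × 1.425²) = 0.012540. Accumulating E over each segment gives final E = 1.2917.

G0 X0.00 Y0.00 Z0.60
G1 X26.00 Y0.00 E0.3260
G1 X26.00 Y25.50 E0.6458
G1 X0.00 Y25.50 E0.9719
G1 X0.00 Y0.00 E1.2917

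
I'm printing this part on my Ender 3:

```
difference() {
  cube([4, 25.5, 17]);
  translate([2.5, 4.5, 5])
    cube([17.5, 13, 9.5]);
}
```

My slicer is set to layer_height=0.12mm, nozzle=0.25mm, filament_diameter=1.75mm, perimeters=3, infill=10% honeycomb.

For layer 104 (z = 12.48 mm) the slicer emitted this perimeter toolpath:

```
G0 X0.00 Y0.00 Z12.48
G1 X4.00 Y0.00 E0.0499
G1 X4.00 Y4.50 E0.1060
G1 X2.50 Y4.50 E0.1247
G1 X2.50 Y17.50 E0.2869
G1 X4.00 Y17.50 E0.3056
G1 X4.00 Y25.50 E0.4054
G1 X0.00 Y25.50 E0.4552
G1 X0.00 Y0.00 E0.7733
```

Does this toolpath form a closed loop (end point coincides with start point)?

Start point (G0): (0.00, 0.00). End point (last G1): the path returns to the start — closed.

yes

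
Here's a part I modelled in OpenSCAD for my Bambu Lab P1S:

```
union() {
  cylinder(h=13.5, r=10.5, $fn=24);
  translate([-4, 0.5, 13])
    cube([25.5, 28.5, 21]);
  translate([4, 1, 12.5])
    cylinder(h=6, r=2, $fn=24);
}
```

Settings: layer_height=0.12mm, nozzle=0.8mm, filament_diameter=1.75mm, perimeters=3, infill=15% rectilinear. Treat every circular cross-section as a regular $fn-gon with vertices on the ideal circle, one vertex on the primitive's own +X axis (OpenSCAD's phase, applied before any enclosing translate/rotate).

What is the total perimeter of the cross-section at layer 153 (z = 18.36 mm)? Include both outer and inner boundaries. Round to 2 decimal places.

At z = 18.36 mm: the cylinder is absent (z outside [0, 13.5]); the cube at (-4, 0.5) is present — its section is the full 25.5×28.5 rectangle (perimeter 108.00 mm); the r=2 cylinder at (4, 1) gives a regular 24-gon of circumradius 2 (constant along its height) (perimeter = 2·24·2.000·sin(180°/24) = 12.53 mm); Combining (union): the regions partially overlap (shared area 8.18 mm²), so the edge portions inside another operand are dropped and the merged outline is re-measured after clipping — boundary = 109.39 mm. Overall, the cross-section is a single solid region. Total boundary length (outer) = 109.39 mm.

109.39 mm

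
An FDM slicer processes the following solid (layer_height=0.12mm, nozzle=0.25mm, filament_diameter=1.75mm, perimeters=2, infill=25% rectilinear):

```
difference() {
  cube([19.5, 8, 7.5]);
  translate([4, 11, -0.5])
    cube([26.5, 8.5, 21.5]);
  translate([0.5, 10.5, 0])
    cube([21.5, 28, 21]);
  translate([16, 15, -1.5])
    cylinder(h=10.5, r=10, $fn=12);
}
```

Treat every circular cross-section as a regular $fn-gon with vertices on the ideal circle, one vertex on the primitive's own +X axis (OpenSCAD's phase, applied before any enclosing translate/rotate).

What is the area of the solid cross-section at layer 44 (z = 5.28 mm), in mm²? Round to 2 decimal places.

134.11 mm²

At z = 5.28 mm: the cube (footprint 19.5×8) is included at this height (area 156.00 mm²); the cube at (4, 11) (footprint 26.5×8.5) is included at this height (area 225.25 mm²); the cube at (0.5, 10.5) is present — its section is the full 21.5×28 rectangle (area 602.00 mm²); the cylinder at (16, 15): section is a regular 12-gon, circumradius r=10 (area = (12/2)·10.000²·sin(360°/12) = 300.00 mm²); After the difference (first − rest): starting from the 19.5×8 cube (156.00 mm²), the 26.5×8.5 cube at (4, 11) misses the remaining region (no effect); the 21.5×28 cube at (0.5, 10.5) misses the remaining region (no effect); the r=10 cylinder at (16, 15) partially overlaps it — only the 21.89 mm² overlap (of its 300.00 mm²) is removed, clipping the outline — area = 134.11 mm². Overall, the cross-section is a single solid region. Net area = 134.11 mm².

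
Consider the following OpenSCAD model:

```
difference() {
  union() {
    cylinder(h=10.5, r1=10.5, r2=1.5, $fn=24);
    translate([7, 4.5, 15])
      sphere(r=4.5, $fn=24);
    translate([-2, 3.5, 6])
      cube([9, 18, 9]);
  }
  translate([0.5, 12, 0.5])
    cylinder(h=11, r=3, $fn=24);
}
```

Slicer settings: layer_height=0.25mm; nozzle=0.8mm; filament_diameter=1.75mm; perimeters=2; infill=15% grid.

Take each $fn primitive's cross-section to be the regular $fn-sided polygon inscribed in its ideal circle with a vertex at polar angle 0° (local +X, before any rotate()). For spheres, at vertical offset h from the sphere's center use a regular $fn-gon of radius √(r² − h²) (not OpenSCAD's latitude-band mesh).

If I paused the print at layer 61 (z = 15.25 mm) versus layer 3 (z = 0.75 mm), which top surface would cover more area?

Layer 61 (z = 15.25): the cone is absent (z outside [0, 10.5]); the sphere at (7, 4.5): section is a regular 24-gon, circumradius = √(r²−h²) = √(4.5²−0.25²) = 4.493 (area = (24/2)·4.493²·sin(360°/24) = 62.70 mm²); the cube at (-2, 3.5) is not intersected at this z (z outside [6, 15]); Combining (union): only the r=4.5 sphere at (7, 4.5) is present, so the union is just that shape — area = 62.70 mm²; the cylinder at (0.5, 12) is not intersected at this z (z outside [0.5, 11.5]); Taking the first minus the rest: none of the subtracted shapes is present at this height, so the result so far is unchanged — area = 62.70 mm². So its area = 62.70 mm². Layer 3 (z = 0.75): the cone contributes a regular 24-gon of circumradius 9.857 (interpolated between r1=10.5 and r2=1.5 at t=0.071) (area = (24/2)·9.857²·sin(360°/24) = 301.77 mm²); the sphere at (7, 4.5) is absent (|z−center|=14.250 > r=4.5); the cube at (-2, 3.5) does not reach this height (z outside [6, 15]); Merging all regions: only the cone is present, so the union is just that shape — area = 301.77 mm²; the r=3 cylinder at (0.5, 12) gives a regular 24-gon of circumradius 3 (constant along its height) (area = (24/2)·3.000²·sin(360°/24) = 27.95 mm²); After the difference (first − rest): starting from that combined region (301.77 mm²), the r=3 cylinder at (0.5, 12) partially overlaps it — only the 1.88 mm² overlap (of its 27.95 mm²) is removed, clipping the outline — area = 299.90 mm². So its area = 299.90 mm². Layer 3 is larger (299.90 vs 62.70 mm²).

layer 3 (z = 0.75 mm)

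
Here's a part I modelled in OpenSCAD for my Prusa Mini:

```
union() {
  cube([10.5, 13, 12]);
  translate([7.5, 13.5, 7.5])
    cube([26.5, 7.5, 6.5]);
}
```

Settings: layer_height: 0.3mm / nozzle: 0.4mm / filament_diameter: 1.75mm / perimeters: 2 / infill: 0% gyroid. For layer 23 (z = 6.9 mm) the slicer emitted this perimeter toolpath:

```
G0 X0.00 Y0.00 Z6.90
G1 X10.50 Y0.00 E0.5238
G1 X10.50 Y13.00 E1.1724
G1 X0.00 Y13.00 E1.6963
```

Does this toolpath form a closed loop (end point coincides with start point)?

Start point (G0): (0.00, 0.00). End point (last G1): the path does not return to the start — open.

no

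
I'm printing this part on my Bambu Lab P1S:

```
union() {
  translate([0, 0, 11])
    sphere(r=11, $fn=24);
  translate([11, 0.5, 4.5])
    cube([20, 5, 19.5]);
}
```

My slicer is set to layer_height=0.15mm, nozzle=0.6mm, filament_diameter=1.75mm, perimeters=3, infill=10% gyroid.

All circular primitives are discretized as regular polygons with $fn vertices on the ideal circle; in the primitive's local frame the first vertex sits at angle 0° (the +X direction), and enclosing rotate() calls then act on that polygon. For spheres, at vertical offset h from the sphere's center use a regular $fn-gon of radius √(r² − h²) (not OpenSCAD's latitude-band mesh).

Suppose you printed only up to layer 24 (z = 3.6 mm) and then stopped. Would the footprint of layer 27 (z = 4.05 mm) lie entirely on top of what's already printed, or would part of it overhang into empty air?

Compare the two slices. At z = 3.6: the r=11 sphere slices to a regular 24-gon of circumradius 8.139 (√(r²−h²) with h=7.4 from center) (area = (24/2)·8.139²·sin(360°/24) = 205.73 mm²); the cube at (11, 0.5) does not reach this height (z outside [4.5, 24]); Merging all regions: only the r=11 sphere is present, so the union is just that shape — area = 205.73 mm². At z = 4.05: the r=11 sphere slices to a regular 24-gon of circumradius 8.526 (√(r²−h²) with h=6.95 from center) (area = (24/2)·8.526²·sin(360°/24) = 225.79 mm²); the cube at (11, 0.5) is absent (z outside [4.5, 24]); Merging all regions: only the r=11 sphere is present, so the union is just that shape — area = 225.79 mm². Checking containment: at z = 4.05 the cross-section extends beyond the z = 3.6 cross-section by about 20.06 mm².

part overhangs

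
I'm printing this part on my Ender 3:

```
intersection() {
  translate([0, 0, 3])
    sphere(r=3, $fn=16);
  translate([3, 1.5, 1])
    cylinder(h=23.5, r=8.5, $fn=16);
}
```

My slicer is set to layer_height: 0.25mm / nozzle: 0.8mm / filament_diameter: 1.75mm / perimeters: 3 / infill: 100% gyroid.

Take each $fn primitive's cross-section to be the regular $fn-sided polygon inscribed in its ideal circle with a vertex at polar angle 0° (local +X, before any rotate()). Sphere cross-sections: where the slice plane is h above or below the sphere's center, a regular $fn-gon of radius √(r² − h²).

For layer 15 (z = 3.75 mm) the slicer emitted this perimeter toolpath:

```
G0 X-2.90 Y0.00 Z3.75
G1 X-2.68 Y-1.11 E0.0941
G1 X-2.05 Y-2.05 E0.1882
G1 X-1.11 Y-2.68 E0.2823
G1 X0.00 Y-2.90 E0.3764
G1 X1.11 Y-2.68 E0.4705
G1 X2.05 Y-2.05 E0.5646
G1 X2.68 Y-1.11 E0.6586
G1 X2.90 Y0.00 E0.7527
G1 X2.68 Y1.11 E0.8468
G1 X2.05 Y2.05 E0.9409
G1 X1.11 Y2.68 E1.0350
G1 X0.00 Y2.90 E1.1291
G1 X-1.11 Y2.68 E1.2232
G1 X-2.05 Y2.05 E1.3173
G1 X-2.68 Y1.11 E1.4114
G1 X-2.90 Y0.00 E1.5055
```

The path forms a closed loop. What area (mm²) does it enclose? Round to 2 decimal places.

25.75 mm²

Apply the shoelace formula to the sequence of (X, Y) vertices; enclosed area = 25.75 mm².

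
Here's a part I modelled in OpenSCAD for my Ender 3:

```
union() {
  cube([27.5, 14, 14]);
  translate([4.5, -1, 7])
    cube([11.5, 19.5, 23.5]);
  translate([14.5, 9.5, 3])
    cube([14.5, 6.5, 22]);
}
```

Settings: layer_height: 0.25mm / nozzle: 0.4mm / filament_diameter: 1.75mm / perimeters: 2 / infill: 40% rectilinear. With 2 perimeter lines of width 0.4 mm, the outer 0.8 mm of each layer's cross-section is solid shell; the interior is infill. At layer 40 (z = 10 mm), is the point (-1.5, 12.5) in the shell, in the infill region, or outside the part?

At z = 10 mm: the 27.5×14 cube contributes its full rectangle; the 11.5×19.5 cube at (4.5, -1) contributes its full rectangle; the 14.5×6.5 cube at (14.5, 9.5) contributes its full rectangle; Taking the union: the regions partially overlap (shared area 222.50 mm²), so overlapping operands fuse into one piece — 1 connected region. Overall, the cross-section is a single solid region. The nearest boundary edge runs (0.00, 0.00)→(0.00, 14.00); distance from the point to it = 1.50 mm. The point is not inside any of the regions above, so it lies outside the cross-section (1.50 mm from the nearest boundary).

outside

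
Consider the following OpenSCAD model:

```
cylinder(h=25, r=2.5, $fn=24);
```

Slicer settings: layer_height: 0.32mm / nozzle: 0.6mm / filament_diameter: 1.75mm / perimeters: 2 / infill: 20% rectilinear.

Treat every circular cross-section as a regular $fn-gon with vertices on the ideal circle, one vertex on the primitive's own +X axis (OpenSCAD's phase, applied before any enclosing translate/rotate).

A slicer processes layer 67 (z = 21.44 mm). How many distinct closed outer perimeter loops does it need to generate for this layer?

At z = 21.44 mm: the r=2.5 cylinder gives a regular 24-gon of circumradius 2.5 (constant along its height). The result has 1 disconnected region.

1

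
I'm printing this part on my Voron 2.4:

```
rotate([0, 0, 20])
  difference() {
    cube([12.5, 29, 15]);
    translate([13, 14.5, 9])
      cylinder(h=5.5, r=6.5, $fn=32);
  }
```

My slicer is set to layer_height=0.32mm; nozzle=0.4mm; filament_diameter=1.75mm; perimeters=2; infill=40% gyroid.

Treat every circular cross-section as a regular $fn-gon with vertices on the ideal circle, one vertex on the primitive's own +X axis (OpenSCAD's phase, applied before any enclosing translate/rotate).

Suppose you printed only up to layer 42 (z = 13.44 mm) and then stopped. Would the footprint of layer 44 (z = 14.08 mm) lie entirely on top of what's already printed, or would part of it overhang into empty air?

Compare the two slices. At z = 13.44: the 12.5×29 cube contributes its full rectangle (area 362.50 mm²); the r=6.5 cylinder at (13, 14.5) contributes a regular 32-gon of circumradius 6.5 (area = (32/2)·6.500²·sin(360°/32) = 131.88 mm²); Subtracting the remaining from the first: starting from the 12.5×29 cube (362.50 mm²), the r=6.5 cylinder at (13, 14.5) partially overlaps it — only the 59.47 mm² overlap (of its 131.88 mm²) is removed, clipping the outline — area = 303.03 mm²; (rotated 20° about Z; rotation is an isometry so areas/perimeters/island counts are preserved). At z = 14.08: the cube is present — its section is the full 12.5×29 rectangle (area 362.50 mm²); the cylinder at (13, 14.5): section is a regular 32-gon, circumradius r=6.5 (area = (32/2)·6.500²·sin(360°/32) = 131.88 mm²); Subtracting the remaining from the first: starting from the 12.5×29 cube (362.50 mm²), the r=6.5 cylinder at (13, 14.5) partially overlaps it — only the 59.47 mm² overlap (of its 131.88 mm²) is removed, clipping the outline — area = 303.03 mm²; (whole slice rotated 20° about Z — lengths, areas and connectivity unchanged). Checking containment: the cross-section at z = 14.08 is a subset of the cross-section at z = 13.44.

entirely on top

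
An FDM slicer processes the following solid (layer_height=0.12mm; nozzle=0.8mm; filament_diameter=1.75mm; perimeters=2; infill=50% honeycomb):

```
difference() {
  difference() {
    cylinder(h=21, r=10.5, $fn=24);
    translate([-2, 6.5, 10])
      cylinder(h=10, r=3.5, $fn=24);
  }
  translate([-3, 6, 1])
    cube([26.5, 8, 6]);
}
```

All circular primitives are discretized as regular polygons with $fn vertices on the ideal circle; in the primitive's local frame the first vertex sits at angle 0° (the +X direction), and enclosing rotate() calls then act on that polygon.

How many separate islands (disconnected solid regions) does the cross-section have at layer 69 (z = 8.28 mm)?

At z = 8.28 mm: the r=10.5 cylinder gives a regular 24-gon of circumradius 10.5 (constant along its height); the cylinder at (-2, 6.5) is not intersected at this z (z outside [10, 20]); After the difference (first − rest): none of the subtracted shapes is present at this height, so the r=10.5 cylinder is unchanged — 1 connected region; the cube at (-3, 6) does not reach this height (z outside [1, 7]); After the difference (first − rest): none of the subtracted shapes is present at this height, so that combined region is unchanged — 1 connected region. Overall, the cross-section is a single solid region. Island count = 1.

1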